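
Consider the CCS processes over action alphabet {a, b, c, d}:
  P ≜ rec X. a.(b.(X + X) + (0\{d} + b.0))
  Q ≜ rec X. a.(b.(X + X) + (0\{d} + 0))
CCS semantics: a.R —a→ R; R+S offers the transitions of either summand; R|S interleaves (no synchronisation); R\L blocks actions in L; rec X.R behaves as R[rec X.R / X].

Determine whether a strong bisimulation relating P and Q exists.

P ≁ Q

Reachable graph of P (4 states):
  u0 = rec X. a.(b.(X + X) + (0\{d} + b.0)) → --a--▸ u1
  u1 = b.((rec X. a.(b.(X + X) + (0\{d} + b.0))) + (rec X. a.(b.(X + X) + (0\{d} + b.0)))) + (0\{d} + b.0) → --b--▸ u2, --b--▸ u3
  u2 = (rec X. a.(b.(X + X) + (0\{d} + b.0))) + (rec X. a.(b.(X + X) + (0\{d} + b.0))) → --a--▸ u1
  u3 = 0 → ∅
Reachable graph of Q (3 states):
  v0 = rec X. a.(b.(X + X) + (0\{d} + 0)) → --a--▸ v1
  v1 = b.((rec X. a.(b.(X + X) + (0\{d} + 0))) + (rec X. a.(b.(X + X) + (0\{d} + 0)))) + (0\{d} + 0) → --b--▸ v2
  v2 = (rec X. a.(b.(X + X) + (0\{d} + 0))) + (rec X. a.(b.(X + X) + (0\{d} + 0))) → --a--▸ v1
Coarsest stable partition (strong bisimilarity classes):
  B0 = {u0, u2}
  B1 = {u1}
  B2 = {u3}
  B3 = {v0, v2}
  B4 = {v1}
u0 ∈ B0, v0 ∈ B3 → different blocks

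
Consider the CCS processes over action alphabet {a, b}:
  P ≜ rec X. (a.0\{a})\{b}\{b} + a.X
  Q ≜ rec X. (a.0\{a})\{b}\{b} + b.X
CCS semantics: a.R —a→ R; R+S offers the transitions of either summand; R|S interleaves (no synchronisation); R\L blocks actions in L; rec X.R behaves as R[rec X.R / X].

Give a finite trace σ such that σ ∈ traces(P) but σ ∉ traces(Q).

aa

P's transition system — 2 states:
  m0 = rec X. (a.0\{a})\{b}\{b} + a.X ⊢ --a--▸ m0, --a--▸ m1
  m1 = 0\{a}\{b}\{b} ⊢ stopped
Q's transition system — 2 states:
  n0 = rec X. (a.0\{a})\{b}\{b} + b.X ⊢ --a--▸ n1, --b--▸ n0
  n1 = 0\{a}\{b}\{b} ⊢ stopped
Trace ⟨aa⟩ through P, begin at {m0}:
  step 1 (a): {m0, m1}
  step 2 (a): {m0, m1}
  P completes σ.
Trace ⟨aa⟩ through Q, begin at {n0}:
  step 1 (a): {n1}
  step 2 (a): no successor for Q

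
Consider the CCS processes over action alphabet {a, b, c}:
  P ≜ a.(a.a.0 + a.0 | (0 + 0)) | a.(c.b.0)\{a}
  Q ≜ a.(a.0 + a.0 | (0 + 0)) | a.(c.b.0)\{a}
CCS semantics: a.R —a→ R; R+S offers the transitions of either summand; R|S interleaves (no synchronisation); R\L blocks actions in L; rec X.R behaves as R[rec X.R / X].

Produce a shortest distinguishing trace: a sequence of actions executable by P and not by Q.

LTS(P): 20 reachable states
  s0 = a.(a.a.0 + a.0 | (0 + 0)) | a.(c.b.0)\{a} | —a→ s1, —a→ s2
  s1 = (a.a.0 + a.0 | (0 + 0)) | a.(c.b.0)\{a} | —a→ s3, —a→ s4, —a→ s5
  s2 = a.(a.a.0 + a.0 | (0 + 0)) | (c.b.0)\{a} | —a→ s3, —c→ s6
  s3 = (a.a.0 + a.0 | (0 + 0)) | (c.b.0)\{a} | —a→ s7, —a→ s8, —c→ s9
  s4 = 0 | (0 + 0) | a.(c.b.0)\{a} | —a→ s7
  s5 = a.0 | a.(c.b.0)\{a} | —a→ s10, —a→ s8
  s6 = a.(a.a.0 + a.0 | (0 + 0)) | (b.0)\{a} | —a→ s9, —b→ s11
  s7 = 0 | (0 + 0) | (c.b.0)\{a} | —c→ s12
  s8 = a.0 | (c.b.0)\{a} | —a→ s13, —c→ s14
  s9 = (a.a.0 + a.0 | (0 + 0)) | (b.0)\{a} | —a→ s12, —a→ s14, —b→ s15
  s10 = 0 | a.(c.b.0)\{a} | —a→ s13
  s11 = a.(a.a.0 + a.0 | (0 + 0)) | 0\{a} | —a→ s15
  s12 = 0 | (0 + 0) | (b.0)\{a} | —b→ s16
  s13 = 0 | (c.b.0)\{a} | —c→ s17
  s14 = a.0 | (b.0)\{a} | —a→ s17, —b→ s18
  s15 = (a.a.0 + a.0 | (0 + 0)) | 0\{a} | —a→ s16, —a→ s18
  s16 = 0 | (0 + 0) | 0\{a} | (no moves)
  s17 = 0 | (b.0)\{a} | —b→ s19
  s18 = a.0 | 0\{a} | —a→ s19
  s19 = 0 | 0\{a} | (no moves)
LTS(Q): 16 reachable states
  t0 = a.(a.0 + a.0 | (0 + 0)) | a.(c.b.0)\{a} | —a→ t1, —a→ t2
  t1 = (a.0 + a.0 | (0 + 0)) | a.(c.b.0)\{a} | —a→ t3, —a→ t4, —a→ t5
  t2 = a.(a.0 + a.0 | (0 + 0)) | (c.b.0)\{a} | —a→ t3, —c→ t6
  t3 = (a.0 + a.0 | (0 + 0)) | (c.b.0)\{a} | —a→ t7, —a→ t8, —c→ t9
  t4 = 0 | (0 + 0) | a.(c.b.0)\{a} | —a→ t7
  t5 = 0 | a.(c.b.0)\{a} | —a→ t8
  t6 = a.(a.0 + a.0 | (0 + 0)) | (b.0)\{a} | —a→ t9, —b→ t10
  t7 = 0 | (0 + 0) | (c.b.0)\{a} | —c→ t11
  t8 = 0 | (c.b.0)\{a} | —c→ t12
  t9 = (a.0 + a.0 | (0 + 0)) | (b.0)\{a} | —a→ t11, —a→ t12, —b→ t13
  t10 = a.(a.0 + a.0 | (0 + 0)) | 0\{a} | —a→ t13
  t11 = 0 | (0 + 0) | (b.0)\{a} | —b→ t14
  t12 = 0 | (b.0)\{a} | —b→ t15
  t13 = (a.0 + a.0 | (0 + 0)) | 0\{a} | —a→ t14, —a→ t15
  t14 = 0 | (0 + 0) | 0\{a} | (no moves)
  t15 = 0 | 0\{a} | (no moves)
Run σ = ⟨aaaa⟩ on P: start {s0}
  step 1 (a): {s1, s2}
  step 2 (a): {s3, s4, s5}
  step 3 (a): {s10, s7, s8}
  step 4 (a): {s13}
  ✓ P
Run σ = ⟨aaaa⟩ on Q: start {t0}
  step 1 (a): {t1, t2}
  step 2 (a): {t3, t4, t5}
  step 3 (a): {t7, t8}
  step 4 (a): no successor for Q

aaaa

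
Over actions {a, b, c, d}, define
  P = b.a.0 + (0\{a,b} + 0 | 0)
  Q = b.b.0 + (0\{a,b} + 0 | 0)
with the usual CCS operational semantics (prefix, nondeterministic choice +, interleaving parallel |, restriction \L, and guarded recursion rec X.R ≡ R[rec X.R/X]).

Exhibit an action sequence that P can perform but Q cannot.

LTS(P): 3 reachable states
  u0 = b.a.0 + (0\{a,b} + 0 | 0) | --b--▸ u1
  u1 = a.0 | --a--▸ u2
  u2 = 0 | stopped
LTS(Q): 3 reachable states
  v0 = b.b.0 + (0\{a,b} + 0 | 0) | --b--▸ v1
  v1 = b.0 | --b--▸ v2
  v2 = 0 | stopped
Executing ba from P (initial set {u0}):
  [1] b ⇒ {u1}
  [2] a ⇒ {u2}
  — P admits the full trace.
Executing ba from Q (initial set {v0}):
  [1] b ⇒ {v1}
  [2] a ⇒ ∅  — Q cannot continue

ba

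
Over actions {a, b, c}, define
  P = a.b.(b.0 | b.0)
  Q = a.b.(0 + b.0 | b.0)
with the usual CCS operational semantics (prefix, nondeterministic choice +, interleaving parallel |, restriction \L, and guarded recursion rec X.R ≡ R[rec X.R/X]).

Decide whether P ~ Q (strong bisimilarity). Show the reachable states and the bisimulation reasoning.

P ~ Q

Reachable graph of P (6 states):
  u0 = a.b.(b.0 | b.0) → --a--▸ u1
  u1 = b.(b.0 | b.0) → --b--▸ u2
  u2 = b.0 | b.0 → --b--▸ u3, --b--▸ u4
  u3 = 0 | b.0 → --b--▸ u5
  u4 = b.0 | 0 → --b--▸ u5
  u5 = 0 | 0 → deadlocked
Reachable graph of Q (6 states):
  v0 = a.b.(0 + b.0 | b.0) → --a--▸ v1
  v1 = b.(0 + b.0 | b.0) → --b--▸ v2
  v2 = 0 + b.0 | b.0 → --b--▸ v3, --b--▸ v4
  v3 = 0 | b.0 → --b--▸ v5
  v4 = b.0 | 0 → --b--▸ v5
  v5 = 0 | 0 → deadlocked
Coarsest stable partition (strong bisimilarity classes):
  B0 = {u0, v0}
  B1 = {u1, v1}
  B2 = {u2, v2}
  B3 = {u3, u4, v3, v4}
  B4 = {u5, v5}
u0 ∈ B0, v0 ∈ B0 → same block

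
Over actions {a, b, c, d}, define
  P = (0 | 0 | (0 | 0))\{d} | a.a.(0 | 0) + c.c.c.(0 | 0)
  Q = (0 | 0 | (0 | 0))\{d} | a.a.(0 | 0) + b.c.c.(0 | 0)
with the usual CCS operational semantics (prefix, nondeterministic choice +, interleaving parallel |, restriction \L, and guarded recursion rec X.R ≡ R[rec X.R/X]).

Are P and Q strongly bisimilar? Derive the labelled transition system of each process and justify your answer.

P ≁ Q

Reachable graph of P (6 states):
  m0 = (0 | 0 | (0 | 0))\{d} | a.a.(0 | 0) + c.c.c.(0 | 0) | --a--▸ m1, --c--▸ m2
  m1 = (0 | 0 | (0 | 0))\{d} | a.(0 | 0) | --a--▸ m3
  m2 = c.c.(0 | 0) | --c--▸ m4
  m3 = (0 | 0 | (0 | 0))\{d} | (0 | 0) | ∅
  m4 = c.(0 | 0) | --c--▸ m5
  m5 = 0 | 0 | ∅
Reachable graph of Q (6 states):
  n0 = (0 | 0 | (0 | 0))\{d} | a.a.(0 | 0) + b.c.c.(0 | 0) | --a--▸ n1, --b--▸ n2
  n1 = (0 | 0 | (0 | 0))\{d} | a.(0 | 0) | --a--▸ n3
  n2 = c.c.(0 | 0) | --c--▸ n4
  n3 = (0 | 0 | (0 | 0))\{d} | (0 | 0) | ∅
  n4 = c.(0 | 0) | --c--▸ n5
  n5 = 0 | 0 | ∅
Coarsest stable partition (strong bisimilarity classes):
  B0 = {m0}
  B1 = {m2, n2}
  B2 = {m4, n4}
  B3 = {m3, m5, n3, n5}
  B4 = {m1, n1}
  B5 = {n0}
m0 ∈ B0, n0 ∈ B5 → different blocks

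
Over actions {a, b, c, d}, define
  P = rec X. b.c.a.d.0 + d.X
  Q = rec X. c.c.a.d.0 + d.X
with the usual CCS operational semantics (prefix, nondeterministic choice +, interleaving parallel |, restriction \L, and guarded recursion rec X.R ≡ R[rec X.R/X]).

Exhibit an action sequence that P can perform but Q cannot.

b

LTS(P): 5 reachable states
  s0 = rec X. b.c.a.d.0 + d.X | -b-> s1, -d-> s0
  s1 = c.a.d.0 | -c-> s2
  s2 = a.d.0 | -a-> s3
  s3 = d.0 | -d-> s4
  s4 = 0 | ∅
LTS(Q): 5 reachable states
  t0 = rec X. c.c.a.d.0 + d.X | -c-> t1, -d-> t0
  t1 = c.a.d.0 | -c-> t2
  t2 = a.d.0 | -a-> t3
  t3 = d.0 | -d-> t4
  t4 = 0 | ∅
Run σ = ⟨b⟩ on P: start {s0}
  step 1 (b): {s1}
  — P admits the full trace.
Run σ = ⟨b⟩ on Q: start {t0}
  step 1 (b): ∅ (Q stuck)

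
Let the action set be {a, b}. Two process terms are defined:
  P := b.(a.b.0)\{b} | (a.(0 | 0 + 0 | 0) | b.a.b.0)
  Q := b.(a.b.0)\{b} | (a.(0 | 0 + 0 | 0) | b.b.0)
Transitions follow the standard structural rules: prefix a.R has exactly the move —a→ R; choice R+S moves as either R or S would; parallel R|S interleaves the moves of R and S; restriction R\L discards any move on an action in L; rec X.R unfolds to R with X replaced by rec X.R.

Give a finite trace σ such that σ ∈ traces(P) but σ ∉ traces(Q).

P's transition system — 24 states:
  p0 = b.(a.b.0)\{b} | (a.(0 | 0 + 0 | 0) | b.a.b.0) → ··a··> p1, ··b··> p2, ··b··> p3
  p1 = b.(a.b.0)\{b} | ((0 | 0 + 0 | 0) | b.a.b.0) → ··b··> p4, ··b··> p5
  p2 = (a.b.0)\{b} | (a.(0 | 0 + 0 | 0) | b.a.b.0) → ··a··> p4, ··a··> p6, ··b··> p7
  p3 = b.(a.b.0)\{b} | (a.(0 | 0 + 0 | 0) | a.b.0) → ··a··> p5, ··a··> p8, ··b··> p7
  p4 = (a.b.0)\{b} | ((0 | 0 + 0 | 0) | b.a.b.0) → ··a··> p9, ··b··> p10
  p5 = b.(a.b.0)\{b} | ((0 | 0 + 0 | 0) | a.b.0) → ··a··> p11, ··b··> p10
  p6 = (b.0)\{b} | (a.(0 | 0 + 0 | 0) | b.a.b.0) → ··a··> p9, ··b··> p12
  p7 = (a.b.0)\{b} | (a.(0 | 0 + 0 | 0) | a.b.0) → ··a··> p10, ··a··> p12, ··a··> p13
  p8 = b.(a.b.0)\{b} | (a.(0 | 0 + 0 | 0) | b.0) → ··a··> p11, ··b··> p13, ··b··> p14
  p9 = (b.0)\{b} | ((0 | 0 + 0 | 0) | b.a.b.0) → ··b··> p15
  p10 = (a.b.0)\{b} | ((0 | 0 + 0 | 0) | a.b.0) → ··a··> p15, ··a··> p16
  p11 = b.(a.b.0)\{b} | ((0 | 0 + 0 | 0) | b.0) → ··b··> p16, ··b··> p17
  p12 = (b.0)\{b} | (a.(0 | 0 + 0 | 0) | a.b.0) → ··a··> p15, ··a··> p18
  p13 = (a.b.0)\{b} | (a.(0 | 0 + 0 | 0) | b.0) → ··a··> p16, ··a··> p18, ··b··> p19
  p14 = b.(a.b.0)\{b} | (a.(0 | 0 + 0 | 0) | 0) → ··a··> p17, ··b··> p19
  p15 = (b.0)\{b} | ((0 | 0 + 0 | 0) | a.b.0) → ··a··> p20
  p16 = (a.b.0)\{b} | ((0 | 0 + 0 | 0) | b.0) → ··a··> p20, ··b··> p21
  p17 = b.(a.b.0)\{b} | ((0 | 0 + 0 | 0) | 0) → ··b··> p21
  p18 = (b.0)\{b} | (a.(0 | 0 + 0 | 0) | b.0) → ··a··> p20, ··b··> p22
  p19 = (a.b.0)\{b} | (a.(0 | 0 + 0 | 0) | 0) → ··a··> p21, ··a··> p22
  p20 = (b.0)\{b} | ((0 | 0 + 0 | 0) | b.0) → ··b··> p23
  p21 = (a.b.0)\{b} | ((0 | 0 + 0 | 0) | 0) → ··a··> p23
  p22 = (b.0)\{b} | (a.(0 | 0 + 0 | 0) | 0) → ··a··> p23
  p23 = (b.0)\{b} | ((0 | 0 + 0 | 0) | 0) → (no moves)
Q's transition system — 18 states:
  q0 = b.(a.b.0)\{b} | (a.(0 | 0 + 0 | 0) | b.b.0) → ··a··> q1, ··b··> q2, ··b··> q3
  q1 = b.(a.b.0)\{b} | ((0 | 0 + 0 | 0) | b.b.0) → ··b··> q4, ··b··> q5
  q2 = (a.b.0)\{b} | (a.(0 | 0 + 0 | 0) | b.b.0) → ··a··> q4, ··a··> q6, ··b··> q7
  q3 = b.(a.b.0)\{b} | (a.(0 | 0 + 0 | 0) | b.0) → ··a··> q5, ··b··> q7, ··b··> q8
  q4 = (a.b.0)\{b} | ((0 | 0 + 0 | 0) | b.b.0) → ··a··> q9, ··b··> q10
  q5 = b.(a.b.0)\{b} | ((0 | 0 + 0 | 0) | b.0) → ··b··> q10, ··b··> q11
  q6 = (b.0)\{b} | (a.(0 | 0 + 0 | 0) | b.b.0) → ··a··> q9, ··b··> q12
  q7 = (a.b.0)\{b} | (a.(0 | 0 + 0 | 0) | b.0) → ··a··> q10, ··a··> q12, ··b··> q13
  q8 = b.(a.b.0)\{b} | (a.(0 | 0 + 0 | 0) | 0) → ··a··> q11, ··b··> q13
  q9 = (b.0)\{b} | ((0 | 0 + 0 | 0) | b.b.0) → ··b··> q14
  q10 = (a.b.0)\{b} | ((0 | 0 + 0 | 0) | b.0) → ··a··> q14, ··b··> q15
  q11 = b.(a.b.0)\{b} | ((0 | 0 + 0 | 0) | 0) → ··b··> q15
  q12 = (b.0)\{b} | (a.(0 | 0 + 0 | 0) | b.0) → ··a··> q14, ··b··> q16
  q13 = (a.b.0)\{b} | (a.(0 | 0 + 0 | 0) | 0) → ··a··> q15, ··a··> q16
  q14 = (b.0)\{b} | ((0 | 0 + 0 | 0) | b.0) → ··b··> q17
  q15 = (a.b.0)\{b} | ((0 | 0 + 0 | 0) | 0) → ··a··> q17
  q16 = (b.0)\{b} | (a.(0 | 0 + 0 | 0) | 0) → ··a··> q17
  q17 = (b.0)\{b} | ((0 | 0 + 0 | 0) | 0) → (no moves)
Executing ababa from P (initial set {p0}):
  step 1 (a): {p1}
  step 2 (b): {p4, p5}
  step 3 (a): {p11, p9}
  step 4 (b): {p15, p16, p17}
  step 5 (a): {p20}
  — P admits the full trace.
Executing ababa from Q (initial set {q0}):
  step 1 (a): {q1}
  step 2 (b): {q4, q5}
  step 3 (a): {q9}
  step 4 (b): {q14}
  step 5 (a): ∅  — Q cannot continue

ababa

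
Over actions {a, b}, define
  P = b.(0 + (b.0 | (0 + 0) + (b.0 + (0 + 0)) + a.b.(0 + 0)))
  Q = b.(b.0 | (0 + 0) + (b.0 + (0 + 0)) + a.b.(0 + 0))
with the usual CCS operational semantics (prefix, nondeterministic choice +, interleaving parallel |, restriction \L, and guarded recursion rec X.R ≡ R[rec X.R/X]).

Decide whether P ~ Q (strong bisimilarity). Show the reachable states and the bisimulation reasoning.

Reachable graph of P (6 states):
  s0 = b.(0 + (b.0 | (0 + 0) + (b.0 + (0 + 0)) + a.b.(0 + 0))) → -b-> s1
  s1 = 0 + (b.0 | (0 + 0) + (b.0 + (0 + 0)) + a.b.(0 + 0)) → -a-> s2, -b-> s3, -b-> s4
  s2 = b.(0 + 0) → -b-> s5
  s3 = 0 → ·
  s4 = 0 | (0 + 0) → ·
  s5 = 0 + 0 → ·
Reachable graph of Q (6 states):
  t0 = b.(b.0 | (0 + 0) + (b.0 + (0 + 0)) + a.b.(0 + 0)) → -b-> t1
  t1 = b.0 | (0 + 0) + (b.0 + (0 + 0)) + a.b.(0 + 0) → -a-> t2, -b-> t3, -b-> t4
  t2 = b.(0 + 0) → -b-> t5
  t3 = 0 → ·
  t4 = 0 | (0 + 0) → ·
  t5 = 0 + 0 → ·
Partition-refinement fixed point:
  B0 = {s0, t0}
  B1 = {s1, t1}
  B2 = {s3, s4, s5, t3, t4, t5}
  B3 = {s2, t2}
s0 ∈ B0, t0 ∈ B0 → same block

YES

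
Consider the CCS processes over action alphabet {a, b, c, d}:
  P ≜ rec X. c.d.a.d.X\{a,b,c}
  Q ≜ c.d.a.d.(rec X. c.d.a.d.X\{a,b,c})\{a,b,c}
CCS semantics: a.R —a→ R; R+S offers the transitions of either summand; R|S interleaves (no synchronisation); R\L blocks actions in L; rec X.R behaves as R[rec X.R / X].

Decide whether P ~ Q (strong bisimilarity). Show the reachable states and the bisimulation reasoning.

P's transition system — 5 states:
  u0 = rec X. c.d.a.d.X\{a,b,c} | --c--▸ u1
  u1 = d.a.d.(rec X. c.d.a.d.X\{a,b,c})\{a,b,c} | --d--▸ u2
  u2 = a.d.(rec X. c.d.a.d.X\{a,b,c})\{a,b,c} | --a--▸ u3
  u3 = d.(rec X. c.d.a.d.X\{a,b,c})\{a,b,c} | --d--▸ u4
  u4 = (rec X. c.d.a.d.X\{a,b,c})\{a,b,c} | deadlocked
Q's transition system — 5 states:
  v0 = c.d.a.d.(rec X. c.d.a.d.X\{a,b,c})\{a,b,c} | --c--▸ v1
  v1 = d.a.d.(rec X. c.d.a.d.X\{a,b,c})\{a,b,c} | --d--▸ v2
  v2 = a.d.(rec X. c.d.a.d.X\{a,b,c})\{a,b,c} | --a--▸ v3
  v3 = d.(rec X. c.d.a.d.X\{a,b,c})\{a,b,c} | --d--▸ v4
  v4 = (rec X. c.d.a.d.X\{a,b,c})\{a,b,c} | deadlocked
Coarsest stable partition (strong bisimilarity classes):
  B0 = {u0, v0}
  B1 = {u1, v1}
  B2 = {u2, v2}
  B3 = {u3, v3}
  B4 = {u4, v4}
u0 ∈ B0, v0 ∈ B0 → same block

YES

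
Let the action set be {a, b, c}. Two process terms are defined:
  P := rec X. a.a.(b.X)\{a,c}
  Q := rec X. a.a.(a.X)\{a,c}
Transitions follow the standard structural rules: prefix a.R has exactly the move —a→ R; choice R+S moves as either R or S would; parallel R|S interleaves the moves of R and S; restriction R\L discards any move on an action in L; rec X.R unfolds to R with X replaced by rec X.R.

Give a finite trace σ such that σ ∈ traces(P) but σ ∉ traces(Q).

aab

P's transition system — 4 states:
  u0 = rec X. a.a.(b.X)\{a,c} :: =a=> u1
  u1 = a.(b.(rec X. a.a.(b.X)\{a,c}))\{a,c} :: =a=> u2
  u2 = (b.(rec X. a.a.(b.X)\{a,c}))\{a,c} :: =b=> u3
  u3 = (rec X. a.a.(b.X)\{a,c})\{a,c} :: stopped
Q's transition system — 3 states:
  v0 = rec X. a.a.(a.X)\{a,c} :: =a=> v1
  v1 = a.(a.(rec X. a.a.(a.X)\{a,c}))\{a,c} :: =a=> v2
  v2 = (a.(rec X. a.a.(a.X)\{a,c}))\{a,c} :: stopped
Run σ = ⟨aab⟩ on P: start {u0}
  [1] a ⇒ {u1}
  [2] a ⇒ {u2}
  [3] b ⇒ {u3}
  ✓ P
Run σ = ⟨aab⟩ on Q: start {v0}
  [1] a ⇒ {v1}
  [2] a ⇒ {v2}
  [3] b ⇒ no successor for Q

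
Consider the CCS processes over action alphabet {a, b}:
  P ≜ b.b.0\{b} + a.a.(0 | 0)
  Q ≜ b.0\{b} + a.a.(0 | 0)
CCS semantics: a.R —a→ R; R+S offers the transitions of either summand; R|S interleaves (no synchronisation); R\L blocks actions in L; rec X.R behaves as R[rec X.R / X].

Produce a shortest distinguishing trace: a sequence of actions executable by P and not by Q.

Reachable graph of P (5 states):
  u0 = b.b.0\{b} + a.a.(0 | 0) has moves =a=> u1, =b=> u2
  u1 = a.(0 | 0) has moves =a=> u3
  u2 = b.0\{b} has moves =b=> u4
  u3 = 0 | 0 has moves ·
  u4 = 0\{b} has moves ·
Reachable graph of Q (4 states):
  v0 = b.0\{b} + a.a.(0 | 0) has moves =a=> v1, =b=> v2
  v1 = a.(0 | 0) has moves =a=> v3
  v2 = 0\{b} has moves ·
  v3 = 0 | 0 has moves ·
Run σ = ⟨bb⟩ on P: start {u0}
  after b @ step 1: {u2}
  after b @ step 2: {u4}
  ✓ P
Run σ = ⟨bb⟩ on Q: start {v0}
  after b @ step 1: {v2}
  after b @ step 2: no successor for Q

bb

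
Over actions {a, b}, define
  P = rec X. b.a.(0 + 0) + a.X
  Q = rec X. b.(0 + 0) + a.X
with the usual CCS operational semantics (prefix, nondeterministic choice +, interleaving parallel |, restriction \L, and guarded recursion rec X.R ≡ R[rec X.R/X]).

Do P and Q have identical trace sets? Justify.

trace-distinct — witness ⟨ba⟩

LTS(P): 3 reachable states
  s0 = rec X. b.a.(0 + 0) + a.X ⊢ --a--▸ s0, --b--▸ s1
  s1 = a.(0 + 0) ⊢ --a--▸ s2
  s2 = 0 + 0 ⊢ ·
LTS(Q): 2 reachable states
  t0 = rec X. b.(0 + 0) + a.X ⊢ --a--▸ t0, --b--▸ t1
  t1 = 0 + 0 ⊢ ·
Trace ⟨ba⟩ through P, begin at {s0}:
  [1] b ⇒ {s1}
  [2] a ⇒ {s2}
  P completes σ.
Trace ⟨ba⟩ through Q, begin at {t0}:
  [1] b ⇒ {t1}
  [2] a ⇒ ∅  — Q cannot continue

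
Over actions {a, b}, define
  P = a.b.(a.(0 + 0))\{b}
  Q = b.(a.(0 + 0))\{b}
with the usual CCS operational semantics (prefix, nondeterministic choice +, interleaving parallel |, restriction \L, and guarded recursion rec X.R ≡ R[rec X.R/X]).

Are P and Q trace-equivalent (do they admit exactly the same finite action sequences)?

LTS(P): 4 reachable states
  p0 = a.b.(a.(0 + 0))\{b} | -a-> p1
  p1 = b.(a.(0 + 0))\{b} | -b-> p2
  p2 = (a.(0 + 0))\{b} | -a-> p3
  p3 = (0 + 0)\{b} | deadlocked
LTS(Q): 3 reachable states
  q0 = b.(a.(0 + 0))\{b} | -b-> q1
  q1 = (a.(0 + 0))\{b} | -a-> q2
  q2 = (0 + 0)\{b} | deadlocked
Run σ = ⟨a⟩ on P: start {p0}
  step 1 (a): {p1}
  P completes σ.
Run σ = ⟨a⟩ on Q: start {q0}
  step 1 (a): no successor for Q

NO — witness ⟨a⟩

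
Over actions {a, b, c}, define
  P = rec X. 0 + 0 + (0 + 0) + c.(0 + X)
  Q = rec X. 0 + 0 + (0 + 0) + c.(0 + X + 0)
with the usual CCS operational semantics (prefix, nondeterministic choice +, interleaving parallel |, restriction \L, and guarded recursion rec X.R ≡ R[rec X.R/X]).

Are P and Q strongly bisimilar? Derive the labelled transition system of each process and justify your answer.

LTS(P): 2 reachable states
  m0 = rec X. 0 + 0 + (0 + 0) + c.(0 + X) ⊢ —c→ m1
  m1 = 0 + (rec X. 0 + 0 + (0 + 0) + c.(0 + X)) ⊢ —c→ m1
LTS(Q): 2 reachable states
  n0 = rec X. 0 + 0 + (0 + 0) + c.(0 + X + 0) ⊢ —c→ n1
  n1 = 0 + (rec X. 0 + 0 + (0 + 0) + c.(0 + X + 0)) + 0 ⊢ —c→ n1
Coarsest stable partition (strong bisimilarity classes):
  B0 = {m0, m1, n0, n1}
m0 ∈ B0, n0 ∈ B0 → same block

YES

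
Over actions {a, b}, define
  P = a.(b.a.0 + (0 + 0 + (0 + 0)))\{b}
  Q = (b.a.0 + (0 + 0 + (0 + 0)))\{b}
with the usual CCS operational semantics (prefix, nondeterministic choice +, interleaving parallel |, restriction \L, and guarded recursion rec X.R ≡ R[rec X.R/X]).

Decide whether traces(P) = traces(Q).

NO — witness ⟨a⟩

P's transition system — 2 states:
  p0 = a.(b.a.0 + (0 + 0 + (0 + 0)))\{b} ⊢ -a-> p1
  p1 = (b.a.0 + (0 + 0 + (0 + 0)))\{b} ⊢ (no moves)
Q's transition system — 1 states:
  q0 = (b.a.0 + (0 + 0 + (0 + 0)))\{b} ⊢ (no moves)
Executing a from P (initial set {p0}):
  [1] a ⇒ {p1}
  — P admits the full trace.
Executing a from Q (initial set {q0}):
  [1] a ⇒ no successor for Q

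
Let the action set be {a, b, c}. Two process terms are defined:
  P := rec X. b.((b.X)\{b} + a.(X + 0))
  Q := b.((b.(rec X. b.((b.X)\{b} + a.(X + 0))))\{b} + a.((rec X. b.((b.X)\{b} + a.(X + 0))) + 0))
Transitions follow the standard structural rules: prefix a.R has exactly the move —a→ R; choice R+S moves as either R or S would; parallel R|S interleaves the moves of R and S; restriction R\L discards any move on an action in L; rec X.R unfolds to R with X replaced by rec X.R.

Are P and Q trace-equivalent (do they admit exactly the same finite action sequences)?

trace-equivalent

LTS(P): 3 reachable states
  s0 = rec X. b.((b.X)\{b} + a.(X + 0)) :: -b-> s1
  s1 = (b.(rec X. b.((b.X)\{b} + a.(X + 0))))\{b} + a.((rec X. b.((b.X)\{b} + a.(X + 0))) + 0) :: -a-> s2
  s2 = (rec X. b.((b.X)\{b} + a.(X + 0))) + 0 :: -b-> s1
LTS(Q): 3 reachable states
  t0 = b.((b.(rec X. b.((b.X)\{b} + a.(X + 0))))\{b} + a.((rec X. b.((b.X)\{b} + a.(X + 0))) + 0)) :: -b-> t1
  t1 = (b.(rec X. b.((b.X)\{b} + a.(X + 0))))\{b} + a.((rec X. b.((b.X)\{b} + a.(X + 0))) + 0) :: -a-> t2
  t2 = (rec X. b.((b.X)\{b} + a.(X + 0))) + 0 :: -b-> t1
Coarsest stable partition (strong bisimilarity classes):
  B0 = {s0, s2, t0, t2}
  B1 = {s1, t1}
s0 ∈ B0, t0 ∈ B0 → same block
Bisimilar ⇒ trace-equivalent.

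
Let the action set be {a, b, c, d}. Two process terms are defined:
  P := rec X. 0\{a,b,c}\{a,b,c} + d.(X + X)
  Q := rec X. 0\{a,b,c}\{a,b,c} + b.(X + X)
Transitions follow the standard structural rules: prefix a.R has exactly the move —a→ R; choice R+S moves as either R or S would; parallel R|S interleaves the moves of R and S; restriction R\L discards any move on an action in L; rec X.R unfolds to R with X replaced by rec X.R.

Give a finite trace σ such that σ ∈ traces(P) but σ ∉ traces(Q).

d

P's transition system — 2 states:
  s0 = rec X. 0\{a,b,c}\{a,b,c} + d.(X + X) ⊢ —d→ s1
  s1 = (rec X. 0\{a,b,c}\{a,b,c} + d.(X + X)) + (rec X. 0\{a,b,c}\{a,b,c} + d.(X + X)) ⊢ —d→ s1
Q's transition system — 2 states:
  t0 = rec X. 0\{a,b,c}\{a,b,c} + b.(X + X) ⊢ —b→ t1
  t1 = (rec X. 0\{a,b,c}\{a,b,c} + b.(X + X)) + (rec X. 0\{a,b,c}\{a,b,c} + b.(X + X)) ⊢ —b→ t1
Run σ = ⟨d⟩ on P: start {s0}
  after d @ step 1: {s1}
  ✓ P
Run σ = ⟨d⟩ on Q: start {t0}
  after d @ step 1: ∅ (Q stuck)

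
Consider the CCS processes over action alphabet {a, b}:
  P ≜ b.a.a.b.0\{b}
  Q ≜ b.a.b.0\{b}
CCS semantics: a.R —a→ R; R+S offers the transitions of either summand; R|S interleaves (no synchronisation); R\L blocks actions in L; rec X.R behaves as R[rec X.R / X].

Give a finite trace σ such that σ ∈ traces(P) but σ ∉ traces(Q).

baa

LTS(P): 5 reachable states
  s0 = b.a.a.b.0\{b} | —b→ s1
  s1 = a.a.b.0\{b} | —a→ s2
  s2 = a.b.0\{b} | —a→ s3
  s3 = b.0\{b} | —b→ s4
  s4 = 0\{b} | ∅
LTS(Q): 4 reachable states
  t0 = b.a.b.0\{b} | —b→ t1
  t1 = a.b.0\{b} | —a→ t2
  t2 = b.0\{b} | —b→ t3
  t3 = 0\{b} | ∅
Trace ⟨baa⟩ through P, begin at {s0}:
  step 1 (b): {s1}
  step 2 (a): {s2}
  step 3 (a): {s3}
  ✓ P
Trace ⟨baa⟩ through Q, begin at {t0}:
  step 1 (b): {t1}
  step 2 (a): {t2}
  step 3 (a): ∅ (Q stuck)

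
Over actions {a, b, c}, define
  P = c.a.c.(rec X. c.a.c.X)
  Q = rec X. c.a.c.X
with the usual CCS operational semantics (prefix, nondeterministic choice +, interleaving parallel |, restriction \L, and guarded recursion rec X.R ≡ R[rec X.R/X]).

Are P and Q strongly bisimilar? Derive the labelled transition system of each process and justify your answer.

Reachable graph of P (4 states):
  p0 = c.a.c.(rec X. c.a.c.X) → --c--▸ p1
  p1 = a.c.(rec X. c.a.c.X) → --a--▸ p2
  p2 = c.(rec X. c.a.c.X) → --c--▸ p3
  p3 = rec X. c.a.c.X → --c--▸ p1
Reachable graph of Q (3 states):
  q0 = rec X. c.a.c.X → --c--▸ q1
  q1 = a.c.(rec X. c.a.c.X) → --a--▸ q2
  q2 = c.(rec X. c.a.c.X) → --c--▸ q0
Coarsest stable partition (strong bisimilarity classes):
  B0 = {p0, p3, q0}
  B1 = {p1, q1}
  B2 = {p2, q2}
p0 ∈ B0, q0 ∈ B0 → same block

bisimilar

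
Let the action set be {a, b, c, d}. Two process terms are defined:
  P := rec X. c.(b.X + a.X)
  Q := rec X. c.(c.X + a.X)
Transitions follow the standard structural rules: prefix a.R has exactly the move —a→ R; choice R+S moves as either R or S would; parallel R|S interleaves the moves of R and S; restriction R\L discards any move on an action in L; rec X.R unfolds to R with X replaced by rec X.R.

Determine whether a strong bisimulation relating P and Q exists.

P ≁ Q

Reachable graph of P (2 states):
  p0 = rec X. c.(b.X + a.X) → -c-> p1
  p1 = b.(rec X. c.(b.X + a.X)) + a.(rec X. c.(b.X + a.X)) → -a-> p0, -b-> p0
Reachable graph of Q (2 states):
  q0 = rec X. c.(c.X + a.X) → -c-> q1
  q1 = c.(rec X. c.(c.X + a.X)) + a.(rec X. c.(c.X + a.X)) → -a-> q0, -c-> q0
Coarsest stable partition (strong bisimilarity classes):
  B0 = {p0}
  B1 = {p1}
  B2 = {q0}
  B3 = {q1}
p0 ∈ B0, q0 ∈ B2 → different blocks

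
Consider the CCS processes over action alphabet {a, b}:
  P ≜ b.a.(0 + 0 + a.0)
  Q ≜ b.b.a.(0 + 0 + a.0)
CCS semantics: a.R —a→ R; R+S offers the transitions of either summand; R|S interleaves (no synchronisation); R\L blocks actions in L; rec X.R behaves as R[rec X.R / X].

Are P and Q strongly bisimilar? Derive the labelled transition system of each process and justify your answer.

Reachable graph of P (4 states):
  p0 = b.a.(0 + 0 + a.0) | ··b··> p1
  p1 = a.(0 + 0 + a.0) | ··a··> p2
  p2 = 0 + 0 + a.0 | ··a··> p3
  p3 = 0 | stopped
Reachable graph of Q (5 states):
  q0 = b.b.a.(0 + 0 + a.0) | ··b··> q1
  q1 = b.a.(0 + 0 + a.0) | ··b··> q2
  q2 = a.(0 + 0 + a.0) | ··a··> q3
  q3 = 0 + 0 + a.0 | ··a··> q4
  q4 = 0 | stopped
Coarsest stable partition (strong bisimilarity classes):
  B0 = {p0, q1}
  B1 = {p1, q2}
  B2 = {p2, q3}
  B3 = {p3, q4}
  B4 = {q0}
p0 ∈ B0, q0 ∈ B4 → different blocks

not bisimilar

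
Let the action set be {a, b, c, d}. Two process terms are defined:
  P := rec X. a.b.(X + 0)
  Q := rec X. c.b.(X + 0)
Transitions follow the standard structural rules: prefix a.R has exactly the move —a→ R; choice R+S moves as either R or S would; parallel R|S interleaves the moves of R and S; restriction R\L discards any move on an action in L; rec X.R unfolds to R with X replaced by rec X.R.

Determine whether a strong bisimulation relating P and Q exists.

P's transition system — 3 states:
  m0 = rec X. a.b.(X + 0) → ··a··> m1
  m1 = b.((rec X. a.b.(X + 0)) + 0) → ··b··> m2
  m2 = (rec X. a.b.(X + 0)) + 0 → ··a··> m1
Q's transition system — 3 states:
  n0 = rec X. c.b.(X + 0) → ··c··> n1
  n1 = b.((rec X. c.b.(X + 0)) + 0) → ··b··> n2
  n2 = (rec X. c.b.(X + 0)) + 0 → ··c··> n1
Coarsest stable partition (strong bisimilarity classes):
  B0 = {m0, m2}
  B1 = {m1}
  B2 = {n0, n2}
  B3 = {n1}
m0 ∈ B0, n0 ∈ B2 → different blocks

NO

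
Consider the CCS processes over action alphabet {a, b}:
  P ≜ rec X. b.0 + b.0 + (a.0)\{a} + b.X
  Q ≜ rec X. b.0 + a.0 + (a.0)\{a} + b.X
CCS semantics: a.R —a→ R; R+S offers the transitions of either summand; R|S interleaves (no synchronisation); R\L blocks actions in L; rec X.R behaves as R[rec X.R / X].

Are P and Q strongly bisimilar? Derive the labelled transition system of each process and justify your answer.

not bisimilar

P's transition system — 2 states:
  m0 = rec X. b.0 + b.0 + (a.0)\{a} + b.X ⊢ =b=> m0, =b=> m1
  m1 = 0 ⊢ (no moves)
Q's transition system — 2 states:
  n0 = rec X. b.0 + a.0 + (a.0)\{a} + b.X ⊢ =a=> n1, =b=> n0, =b=> n1
  n1 = 0 ⊢ (no moves)
Bisimilarity quotient blocks:
  B0 = {m0}
  B1 = {m1, n1}
  B2 = {n0}
m0 ∈ B0, n0 ∈ B2 → different blocks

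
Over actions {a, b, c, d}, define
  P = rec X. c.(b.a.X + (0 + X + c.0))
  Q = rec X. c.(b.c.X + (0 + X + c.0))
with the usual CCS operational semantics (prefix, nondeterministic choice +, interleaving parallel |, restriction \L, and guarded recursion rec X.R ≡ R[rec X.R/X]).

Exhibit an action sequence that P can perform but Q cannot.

cba

LTS(P): 4 reachable states
  u0 = rec X. c.(b.a.X + (0 + X + c.0)) has moves —c→ u1
  u1 = b.a.(rec X. c.(b.a.X + (0 + X + c.0))) + (0 + (rec X. c.(b.a.X + (0 + X + c.0))) + c.0) has moves —b→ u2, —c→ u1, —c→ u3
  u2 = a.(rec X. c.(b.a.X + (0 + X + c.0))) has moves —a→ u0
  u3 = 0 has moves ·
LTS(Q): 4 reachable states
  v0 = rec X. c.(b.c.X + (0 + X + c.0)) has moves —c→ v1
  v1 = b.c.(rec X. c.(b.c.X + (0 + X + c.0))) + (0 + (rec X. c.(b.c.X + (0 + X + c.0))) + c.0) has moves —b→ v2, —c→ v1, —c→ v3
  v2 = c.(rec X. c.(b.c.X + (0 + X + c.0))) has moves —c→ v0
  v3 = 0 has moves ·
Trace ⟨cba⟩ through P, begin at {u0}:
  after c @ step 1: {u1}
  after b @ step 2: {u2}
  after a @ step 3: {u0}
  — P admits the full trace.
Trace ⟨cba⟩ through Q, begin at {v0}:
  after c @ step 1: {v1}
  after b @ step 2: {v2}
  after a @ step 3: ∅ (Q stuck)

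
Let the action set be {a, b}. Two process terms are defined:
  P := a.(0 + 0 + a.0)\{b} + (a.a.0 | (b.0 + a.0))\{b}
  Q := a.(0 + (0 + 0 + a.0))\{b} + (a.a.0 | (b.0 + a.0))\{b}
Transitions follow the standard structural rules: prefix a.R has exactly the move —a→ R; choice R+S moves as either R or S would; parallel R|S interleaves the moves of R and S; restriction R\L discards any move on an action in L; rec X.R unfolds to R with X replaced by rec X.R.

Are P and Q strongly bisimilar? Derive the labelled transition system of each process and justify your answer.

LTS(P): 8 reachable states
  p0 = a.(0 + 0 + a.0)\{b} + (a.a.0 | (b.0 + a.0))\{b} ⊢ =a=> p1, =a=> p2, =a=> p3
  p1 = (0 + 0 + a.0)\{b} ⊢ =a=> p4
  p2 = (a.0 | (b.0 + a.0))\{b} ⊢ =a=> p5, =a=> p6
  p3 = (a.a.0 | 0)\{b} ⊢ =a=> p6
  p4 = 0\{b} ⊢ deadlocked
  p5 = (0 | (b.0 + a.0))\{b} ⊢ =a=> p7
  p6 = (a.0 | 0)\{b} ⊢ =a=> p7
  p7 = (0 | 0)\{b} ⊢ deadlocked
LTS(Q): 8 reachable states
  q0 = a.(0 + (0 + 0 + a.0))\{b} + (a.a.0 | (b.0 + a.0))\{b} ⊢ =a=> q1, =a=> q2, =a=> q3
  q1 = (0 + (0 + 0 + a.0))\{b} ⊢ =a=> q4
  q2 = (a.0 | (b.0 + a.0))\{b} ⊢ =a=> q5, =a=> q6
  q3 = (a.a.0 | 0)\{b} ⊢ =a=> q6
  q4 = 0\{b} ⊢ deadlocked
  q5 = (0 | (b.0 + a.0))\{b} ⊢ =a=> q7
  q6 = (a.0 | 0)\{b} ⊢ =a=> q7
  q7 = (0 | 0)\{b} ⊢ deadlocked
Coarsest stable partition (strong bisimilarity classes):
  B0 = {p0, q0}
  B1 = {p2, p3, q2, q3}
  B2 = {p1, p5, p6, q1, q5, q6}
  B3 = {p4, p7, q4, q7}
p0 ∈ B0, q0 ∈ B0 → same block

YES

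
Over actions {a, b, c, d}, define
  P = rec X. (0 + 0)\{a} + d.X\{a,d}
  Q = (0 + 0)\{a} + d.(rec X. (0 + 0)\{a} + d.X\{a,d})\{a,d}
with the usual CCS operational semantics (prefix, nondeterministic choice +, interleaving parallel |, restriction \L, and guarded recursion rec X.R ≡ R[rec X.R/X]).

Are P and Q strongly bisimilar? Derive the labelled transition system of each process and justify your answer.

LTS(P): 2 reachable states
  p0 = rec X. (0 + 0)\{a} + d.X\{a,d} has moves —d→ p1
  p1 = (rec X. (0 + 0)\{a} + d.X\{a,d})\{a,d} has moves deadlocked
LTS(Q): 2 reachable states
  q0 = (0 + 0)\{a} + d.(rec X. (0 + 0)\{a} + d.X\{a,d})\{a,d} has moves —d→ q1
  q1 = (rec X. (0 + 0)\{a} + d.X\{a,d})\{a,d} has moves deadlocked
Partition-refinement fixed point:
  B0 = {p0, q0}
  B1 = {p1, q1}
p0 ∈ B0, q0 ∈ B0 → same block

YES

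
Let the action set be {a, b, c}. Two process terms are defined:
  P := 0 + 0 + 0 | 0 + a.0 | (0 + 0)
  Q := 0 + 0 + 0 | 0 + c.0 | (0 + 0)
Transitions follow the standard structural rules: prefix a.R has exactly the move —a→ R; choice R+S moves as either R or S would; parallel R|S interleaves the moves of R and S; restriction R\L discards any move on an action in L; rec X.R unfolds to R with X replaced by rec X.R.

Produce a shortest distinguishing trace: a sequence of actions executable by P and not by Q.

a

LTS(P): 2 reachable states
  p0 = 0 + 0 + 0 | 0 + a.0 | (0 + 0) :: —a→ p1
  p1 = 0 | (0 + 0) :: ·
LTS(Q): 2 reachable states
  q0 = 0 + 0 + 0 | 0 + c.0 | (0 + 0) :: —c→ q1
  q1 = 0 | (0 + 0) :: ·
Run σ = ⟨a⟩ on P: start {p0}
  step 1 (a): {p1}
  ✓ P
Run σ = ⟨a⟩ on Q: start {q0}
  step 1 (a): ∅ (Q stuck)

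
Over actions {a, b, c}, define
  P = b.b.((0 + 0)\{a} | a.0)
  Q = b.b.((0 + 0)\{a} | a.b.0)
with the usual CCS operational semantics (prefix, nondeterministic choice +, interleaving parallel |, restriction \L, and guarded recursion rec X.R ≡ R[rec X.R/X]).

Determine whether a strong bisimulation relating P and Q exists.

NO

P's transition system — 4 states:
  p0 = b.b.((0 + 0)\{a} | a.0) has moves =b=> p1
  p1 = b.((0 + 0)\{a} | a.0) has moves =b=> p2
  p2 = (0 + 0)\{a} | a.0 has moves =a=> p3
  p3 = (0 + 0)\{a} | 0 has moves ∅
Q's transition system — 5 states:
  q0 = b.b.((0 + 0)\{a} | a.b.0) has moves =b=> q1
  q1 = b.((0 + 0)\{a} | a.b.0) has moves =b=> q2
  q2 = (0 + 0)\{a} | a.b.0 has moves =a=> q3
  q3 = (0 + 0)\{a} | b.0 has moves =b=> q4
  q4 = (0 + 0)\{a} | 0 has moves ∅
Partition-refinement fixed point:
  B0 = {p0}
  B1 = {p1}
  B2 = {p2}
  B3 = {p3, q4}
  B4 = {q0}
  B5 = {q1}
  B6 = {q2}
  B7 = {q3}
p0 ∈ B0, q0 ∈ B4 → different blocks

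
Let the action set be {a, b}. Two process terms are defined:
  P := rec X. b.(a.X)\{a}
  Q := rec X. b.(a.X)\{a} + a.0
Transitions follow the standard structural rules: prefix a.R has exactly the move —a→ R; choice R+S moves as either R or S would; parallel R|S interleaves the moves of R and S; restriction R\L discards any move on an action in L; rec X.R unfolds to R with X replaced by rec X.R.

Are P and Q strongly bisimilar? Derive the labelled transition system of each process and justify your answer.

not bisimilar

Reachable graph of P (2 states):
  s0 = rec X. b.(a.X)\{a} :: =b=> s1
  s1 = (a.(rec X. b.(a.X)\{a}))\{a} :: deadlocked
Reachable graph of Q (3 states):
  t0 = rec X. b.(a.X)\{a} + a.0 :: =a=> t1, =b=> t2
  t1 = 0 :: deadlocked
  t2 = (a.(rec X. b.(a.X)\{a} + a.0))\{a} :: deadlocked
Partition-refinement fixed point:
  B0 = {s0}
  B1 = {s1, t1, t2}
  B2 = {t0}
s0 ∈ B0, t0 ∈ B2 → different blocks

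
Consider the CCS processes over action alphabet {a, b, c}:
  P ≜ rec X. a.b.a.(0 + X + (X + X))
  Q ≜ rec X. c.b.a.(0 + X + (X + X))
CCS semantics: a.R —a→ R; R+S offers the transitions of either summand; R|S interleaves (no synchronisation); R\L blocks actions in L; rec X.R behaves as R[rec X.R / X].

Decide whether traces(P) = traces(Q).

P's transition system — 4 states:
  p0 = rec X. a.b.a.(0 + X + (X + X)) | ··a··> p1
  p1 = b.a.(0 + (rec X. a.b.a.(0 + X + (X + X))) + ((rec X. a.b.a.(0 + X + (X + X))) + (rec X. a.b.a.(0 + X + (X + X))))) | ··b··> p2
  p2 = a.(0 + (rec X. a.b.a.(0 + X + (X + X))) + ((rec X. a.b.a.(0 + X + (X + X))) + (rec X. a.b.a.(0 + X + (X + X))))) | ··a··> p3
  p3 = 0 + (rec X. a.b.a.(0 + X + (X + X))) + ((rec X. a.b.a.(0 + X + (X + X))) + (rec X. a.b.a.(0 + X + (X + X)))) | ··a··> p1
Q's transition system — 4 states:
  q0 = rec X. c.b.a.(0 + X + (X + X)) | ··c··> q1
  q1 = b.a.(0 + (rec X. c.b.a.(0 + X + (X + X))) + ((rec X. c.b.a.(0 + X + (X + X))) + (rec X. c.b.a.(0 + X + (X + X))))) | ··b··> q2
  q2 = a.(0 + (rec X. c.b.a.(0 + X + (X + X))) + ((rec X. c.b.a.(0 + X + (X + X))) + (rec X. c.b.a.(0 + X + (X + X))))) | ··a··> q3
  q3 = 0 + (rec X. c.b.a.(0 + X + (X + X))) + ((rec X. c.b.a.(0 + X + (X + X))) + (rec X. c.b.a.(0 + X + (X + X)))) | ··c··> q1
Trace ⟨a⟩ through P, begin at {p0}:
  [1] a ⇒ {p1}
  — P admits the full trace.
Trace ⟨a⟩ through Q, begin at {q0}:
  [1] a ⇒ ∅  — Q cannot continue

trace-distinct — witness ⟨a⟩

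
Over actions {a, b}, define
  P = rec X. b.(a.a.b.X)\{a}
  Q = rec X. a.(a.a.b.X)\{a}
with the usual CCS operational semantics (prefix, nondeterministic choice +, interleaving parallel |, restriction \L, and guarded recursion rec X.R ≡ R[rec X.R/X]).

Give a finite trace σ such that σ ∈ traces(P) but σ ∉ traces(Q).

LTS(P): 2 reachable states
  m0 = rec X. b.(a.a.b.X)\{a} → -b-> m1
  m1 = (a.a.b.(rec X. b.(a.a.b.X)\{a}))\{a} → ∅
LTS(Q): 2 reachable states
  n0 = rec X. a.(a.a.b.X)\{a} → -a-> n1
  n1 = (a.a.b.(rec X. a.(a.a.b.X)\{a}))\{a} → ∅
Trace ⟨b⟩ through P, begin at {m0}:
  step 1 (b): {m1}
  ✓ P
Trace ⟨b⟩ through Q, begin at {n0}:
  step 1 (b): ∅ (Q stuck)

b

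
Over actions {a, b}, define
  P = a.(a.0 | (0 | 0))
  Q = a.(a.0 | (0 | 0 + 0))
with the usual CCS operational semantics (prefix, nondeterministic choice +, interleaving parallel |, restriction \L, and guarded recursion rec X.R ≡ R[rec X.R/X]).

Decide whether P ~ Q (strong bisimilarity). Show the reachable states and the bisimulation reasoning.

Reachable graph of P (3 states):
  u0 = a.(a.0 | (0 | 0)) has moves ··a··> u1
  u1 = a.0 | (0 | 0) has moves ··a··> u2
  u2 = 0 | (0 | 0) has moves deadlocked
Reachable graph of Q (3 states):
  v0 = a.(a.0 | (0 | 0 + 0)) has moves ··a··> v1
  v1 = a.0 | (0 | 0 + 0) has moves ··a··> v2
  v2 = 0 | (0 | 0 + 0) has moves deadlocked
Bisimilarity quotient blocks:
  B0 = {u0, v0}
  B1 = {u1, v1}
  B2 = {u2, v2}
u0 ∈ B0, v0 ∈ B0 → same block

P ~ Q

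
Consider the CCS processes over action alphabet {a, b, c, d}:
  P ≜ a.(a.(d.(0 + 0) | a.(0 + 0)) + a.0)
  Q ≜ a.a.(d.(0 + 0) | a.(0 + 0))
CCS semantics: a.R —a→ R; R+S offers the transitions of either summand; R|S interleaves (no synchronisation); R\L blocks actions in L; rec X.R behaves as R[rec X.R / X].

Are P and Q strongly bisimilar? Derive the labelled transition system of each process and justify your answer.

P's transition system — 7 states:
  p0 = a.(a.(d.(0 + 0) | a.(0 + 0)) + a.0) → --a--▸ p1
  p1 = a.(d.(0 + 0) | a.(0 + 0)) + a.0 → --a--▸ p2, --a--▸ p3
  p2 = 0 → ·
  p3 = d.(0 + 0) | a.(0 + 0) → --a--▸ p4, --d--▸ p5
  p4 = d.(0 + 0) | (0 + 0) → --d--▸ p6
  p5 = (0 + 0) | a.(0 + 0) → --a--▸ p6
  p6 = (0 + 0) | (0 + 0) → ·
Q's transition system — 6 states:
  q0 = a.a.(d.(0 + 0) | a.(0 + 0)) → --a--▸ q1
  q1 = a.(d.(0 + 0) | a.(0 + 0)) → --a--▸ q2
  q2 = d.(0 + 0) | a.(0 + 0) → --a--▸ q3, --d--▸ q4
  q3 = d.(0 + 0) | (0 + 0) → --d--▸ q5
  q4 = (0 + 0) | a.(0 + 0) → --a--▸ q5
  q5 = (0 + 0) | (0 + 0) → ·
Coarsest stable partition (strong bisimilarity classes):
  B0 = {p0}
  B1 = {p1}
  B2 = {p2, p6, q5}
  B3 = {p3, q2}
  B4 = {p4, q3}
  B5 = {p5, q4}
  B6 = {q0}
  B7 = {q1}
p0 ∈ B0, q0 ∈ B6 → different blocks

P ≁ Q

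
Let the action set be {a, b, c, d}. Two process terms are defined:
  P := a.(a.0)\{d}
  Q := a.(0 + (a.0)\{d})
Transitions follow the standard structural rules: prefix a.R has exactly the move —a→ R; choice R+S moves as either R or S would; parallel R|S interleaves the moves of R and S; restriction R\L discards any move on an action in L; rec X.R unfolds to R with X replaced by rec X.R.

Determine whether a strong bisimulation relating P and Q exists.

YES

LTS(P): 3 reachable states
  p0 = a.(a.0)\{d} | =a=> p1
  p1 = (a.0)\{d} | =a=> p2
  p2 = 0\{d} | stopped
LTS(Q): 3 reachable states
  q0 = a.(0 + (a.0)\{d}) | =a=> q1
  q1 = 0 + (a.0)\{d} | =a=> q2
  q2 = 0\{d} | stopped
Coarsest stable partition (strong bisimilarity classes):
  B0 = {p0, q0}
  B1 = {p1, q1}
  B2 = {p2, q2}
p0 ∈ B0, q0 ∈ B0 → same block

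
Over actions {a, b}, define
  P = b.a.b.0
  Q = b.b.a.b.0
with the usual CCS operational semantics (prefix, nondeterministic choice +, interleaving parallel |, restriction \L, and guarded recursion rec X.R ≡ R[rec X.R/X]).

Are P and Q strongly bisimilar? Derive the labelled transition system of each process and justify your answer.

P's transition system — 4 states:
  p0 = b.a.b.0 → --b--▸ p1
  p1 = a.b.0 → --a--▸ p2
  p2 = b.0 → --b--▸ p3
  p3 = 0 → ·
Q's transition system — 5 states:
  q0 = b.b.a.b.0 → --b--▸ q1
  q1 = b.a.b.0 → --b--▸ q2
  q2 = a.b.0 → --a--▸ q3
  q3 = b.0 → --b--▸ q4
  q4 = 0 → ·
Coarsest stable partition (strong bisimilarity classes):
  B0 = {p0, q1}
  B1 = {p1, q2}
  B2 = {p2, q3}
  B3 = {p3, q4}
  B4 = {q0}
p0 ∈ B0, q0 ∈ B4 → different blocks

P ≁ Q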